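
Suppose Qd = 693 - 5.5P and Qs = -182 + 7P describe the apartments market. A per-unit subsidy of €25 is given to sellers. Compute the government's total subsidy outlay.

Government cost = €9625

Pre-subsidy: 693 - 5.5P = -182 + 7P gives P* = 70, Q* = 308.
With the subsidy, sellers receive Ps = Pb + 25 for each unit, where Pb is the price buyers pay.
Supply in terms of Pb becomes Qs = -182 + 7(Pb + 25) = -7 + 7Pb. Setting this equal to demand: 693 - 5.5Pb = -7 + 7Pb, so Pb = 56.
Sellers receive Ps = 56 + 25 = 81; Q' = 693 − 5.5·56 = 385.
Government outlay = subsidy × quantity = 25 × 385 = 9625.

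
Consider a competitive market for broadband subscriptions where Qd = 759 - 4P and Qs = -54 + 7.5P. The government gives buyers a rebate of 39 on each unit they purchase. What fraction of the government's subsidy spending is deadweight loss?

DWL / government spending = 130/1477

Pre-subsidy: 759 - 4P = -54 + 7.5P gives P* = 1626/23, Q* = 10953/23.
With the rebate, buyers effectively pay Pb = Ps − 39, where Ps is the price sellers receive.
Demand in terms of Ps becomes Qd = 759 − 4(Ps − 39) = 915 - 4Ps. Setting this equal to supply: 915 - 4Ps = -54 + 7.5Ps, so Ps = 1938/23.
Buyers pay Pb = 1938/23 − 39 = 1041/23; Q' = -54 + 7.5·(1938/23) = 13293/23.
ΔCS = ½(10953/23 + 13293/23)(1626/23 − 1041/23) = 7091955/529; ΔPS = ½(10953/23 + 13293/23)(1938/23 − 1626/23) = 3782376/529.
Government spending = 39 × 13293/23 = 518427/23.
DWL = ½ × 39 × (13293/23 − 10953/23) = 45630/23; fraction = (45630/23) / (518427/23) = 130/1477.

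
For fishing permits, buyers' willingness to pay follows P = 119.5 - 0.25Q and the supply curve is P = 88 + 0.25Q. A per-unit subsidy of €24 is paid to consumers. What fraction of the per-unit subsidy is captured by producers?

Producer share = 0.5

Pre-subsidy: 119.5 - 0.25Q = 88 + 0.25Q gives Q* = 63 and P* = 103.75.
With the rebate, buyers effectively pay Pb = Ps − 24, where Ps is the price sellers receive.
On the curves, Pb = 119.5 - 0.25Q and Ps = 88 + 0.25Q; the wedge Ps − Pb = 24 gives 88 + 0.25Q − (119.5 - 0.25Q) = 24, so Q' = 111.
Then Pb = 119.5 − 0.25·111 = 91.75 and Ps = 88 + 0.25·111 = 115.75.
Buyers' price falls by P* − Pb = 103.75 − 91.75 = 12; sellers' price rises by Ps − P* = 115.75 − 103.75 = 12.
So producers capture 12/24 = 0.5 of each unit of subsidy.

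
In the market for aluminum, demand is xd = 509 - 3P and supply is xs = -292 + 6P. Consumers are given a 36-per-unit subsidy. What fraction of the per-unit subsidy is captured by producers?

Producer share = 1/3

Pre-subsidy: 509 - 3P = -292 + 6P gives P* = 89, x* = 242.
With the rebate, buyers effectively pay Pb = Ps − 36, where Ps is the price sellers receive.
Demand in terms of Ps becomes xd = 509 − 3(Ps − 36) = 617 - 3Ps. Setting this equal to supply: 617 - 3Ps = -292 + 6Ps, so Ps = 101.
Buyers pay Pb = 101 − 36 = 65; x' = -292 + 6·101 = 314.
Buyers' price falls by P* − Pb = 89 − 65 = 24; sellers' price rises by Ps − P* = 101 − 89 = 12.
So producers capture 12/36 = 1/3 of each unit of subsidy.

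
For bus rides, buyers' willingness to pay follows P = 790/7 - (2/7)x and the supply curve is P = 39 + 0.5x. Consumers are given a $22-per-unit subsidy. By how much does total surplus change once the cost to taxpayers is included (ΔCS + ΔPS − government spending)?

Pre-subsidy: 790/7 - (2/7)x = 39 + 0.5x gives x* = 94 and P* = 86.
With the rebate, buyers effectively pay Pb = Ps − 22, where Ps is the price sellers receive.
On the curves, Pb = 790/7 - (2/7)x and Ps = 39 + 0.5x; the wedge Ps − Pb = 22 gives 39 + 0.5x − (790/7 - (2/7)x) = 22, so x' = 122.
Then Pb = 790/7 − (2/7)·122 = 78 and Ps = 39 + 0.5·122 = 100.
ΔCS = ½(94 + 122)(86 − 78) = 864; ΔPS = ½(94 + 122)(100 − 86) = 1512.
Government spending = 22 × 122 = 2684.
Net change = 864 + 1512 − 2684 = -308. The loss equals the DWL triangle ½·22·28.

Net change in total surplus = -$308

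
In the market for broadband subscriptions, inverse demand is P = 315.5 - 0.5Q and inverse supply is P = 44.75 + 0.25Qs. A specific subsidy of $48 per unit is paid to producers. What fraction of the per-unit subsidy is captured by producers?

Producer share = 1/3

Pre-subsidy: 315.5 - 0.5Q = 44.75 + 0.25Q gives Q* = 361 and P* = 135.
With the subsidy, sellers receive Ps = Pb + 48 for each unit, where Pb is the price buyers pay.
On the curves, Pb = 315.5 - 0.5Q and Ps = 44.75 + 0.25Q; the wedge Ps − Pb = 48 gives 44.75 + 0.25Q − (315.5 - 0.5Q) = 48, so Q' = 425.
Then Pb = 315.5 − 0.5·425 = 103 and Ps = 44.75 + 0.25·425 = 151.
Buyers' price falls by P* − Pb = 135 − 103 = 32; sellers' price rises by Ps − P* = 151 − 135 = 16.
So producers capture 16/48 = 1/3 of each unit of subsidy.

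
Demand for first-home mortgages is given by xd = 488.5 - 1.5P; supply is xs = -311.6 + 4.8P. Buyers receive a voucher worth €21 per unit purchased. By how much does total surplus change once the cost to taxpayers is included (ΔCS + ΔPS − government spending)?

Pre-subsidy: 488.5 - 1.5P = -311.6 + 4.8P gives P* = 127, x* = 298.
With the rebate, buyers effectively pay Pb = Ps − 21, where Ps is the price sellers receive.
Demand in terms of Ps becomes xd = 488.5 − 1.5(Ps − 21) = 520 - 1.5Ps. Setting this equal to supply: 520 - 1.5Ps = -311.6 + 4.8Ps, so Ps = 132.
Buyers pay Pb = 132 − 21 = 111; x' = -311.6 + 4.8·132 = 322.
ΔCS = ½(298 + 322)(127 − 111) = 4960; ΔPS = ½(298 + 322)(132 − 127) = 1550.
Government spending = 21 × 322 = 6762.
Net change = 4960 + 1550 − 6762 = -252. The loss equals the DWL triangle ½·21·24.

Net change in total surplus = -€252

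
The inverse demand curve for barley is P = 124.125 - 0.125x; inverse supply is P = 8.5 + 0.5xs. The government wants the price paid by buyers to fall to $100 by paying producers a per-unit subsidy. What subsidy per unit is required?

Required subsidy s = $5 per unit

At a buyer price of 100, quantity demanded is 993 − 8·100 = 193.
Sellers supply 193 only when they receive Ps = 8.5 + 0.5·193 = 105.
s = Ps − Pb = 105 − 100 = 5.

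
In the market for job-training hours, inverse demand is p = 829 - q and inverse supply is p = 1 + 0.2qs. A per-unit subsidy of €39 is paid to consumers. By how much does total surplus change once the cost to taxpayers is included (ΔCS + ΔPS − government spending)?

Net change in total surplus = -€633.75

Pre-subsidy: 829 - q = 1 + 0.2q gives q* = 690 and p* = 139.
With the rebate, buyers effectively pay pb = ps − 39, where ps is the price sellers receive.
On the curves, pb = 829 - q and ps = 1 + 0.2q; the wedge ps − pb = 39 gives 1 + 0.2q − (829 - q) = 39, so q' = 722.5.
Then pb = 829 − 1·722.5 = 106.5 and ps = 1 + 0.2·722.5 = 145.5.
ΔCS = ½(690 + 722.5)(139 − 106.5) = 22953.125; ΔPS = ½(690 + 722.5)(145.5 − 139) = 4590.625.
Government spending = 39 × 722.5 = 28177.5.
Net change = 22953.125 + 4590.625 − 28177.5 = -633.75. The loss equals the DWL triangle ½·39·32.5.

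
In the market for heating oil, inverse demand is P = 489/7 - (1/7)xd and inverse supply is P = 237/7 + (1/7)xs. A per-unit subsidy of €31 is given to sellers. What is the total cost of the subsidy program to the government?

Government cost = €7269.5

Pre-subsidy: 489/7 - (1/7)x = 237/7 + (1/7)x gives x* = 126 and P* = 363/7.
With the subsidy, sellers receive Ps = Pb + 31 for each unit, where Pb is the price buyers pay.
On the curves, Pb = 489/7 - (1/7)x and Ps = 237/7 + (1/7)x; the wedge Ps − Pb = 31 gives 237/7 + (1/7)x − (489/7 - (1/7)x) = 31, so x' = 234.5.
Then Pb = 489/7 − (1/7)·234.5 = 509/14 and Ps = 237/7 + (1/7)·234.5 = 943/14.
Government outlay = subsidy × quantity = 31 × 234.5 = 7269.5.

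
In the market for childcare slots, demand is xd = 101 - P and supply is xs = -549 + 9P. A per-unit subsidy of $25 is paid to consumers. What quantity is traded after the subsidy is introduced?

Pre-subsidy: 101 - P = -549 + 9P gives P* = 65, x* = 36.
With the rebate, buyers effectively pay Pb = Ps − 25, where Ps is the price sellers receive.
Demand in terms of Ps becomes xd = 101 − 1(Ps − 25) = 126 - Ps. Setting this equal to supply: 126 - Ps = -549 + 9Ps, so Ps = 67.5.
Buyers pay Pb = 67.5 − 25 = 42.5; x' = -549 + 9·67.5 = 58.5.

x' = 58.5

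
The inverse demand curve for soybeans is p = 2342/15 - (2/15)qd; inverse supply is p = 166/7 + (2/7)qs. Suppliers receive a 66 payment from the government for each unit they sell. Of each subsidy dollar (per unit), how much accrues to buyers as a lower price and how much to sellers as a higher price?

Buyers gain 21 per unit; sellers gain 45 per unit

Pre-subsidy: 2342/15 - (2/15)q = 166/7 + (2/7)q gives q* = 316 and p* = 114.
With the subsidy, sellers receive ps = pb + 66 for each unit, where pb is the price buyers pay.
On the curves, pb = 2342/15 - (2/15)q and ps = 166/7 + (2/7)q; the wedge ps − pb = 66 gives 166/7 + (2/7)q − (2342/15 - (2/15)q) = 66, so q' = 473.5.
Then pb = 2342/15 − (2/15)·473.5 = 93 and ps = 166/7 + (2/7)·473.5 = 159.
Buyers' price falls by p* − pb = 114 − 93 = 21; sellers' price rises by ps − p* = 159 − 114 = 45.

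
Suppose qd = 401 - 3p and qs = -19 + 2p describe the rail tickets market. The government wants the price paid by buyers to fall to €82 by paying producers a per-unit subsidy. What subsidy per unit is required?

Required subsidy s = €5 per unit

At a buyer price of 82, quantity demanded is 401 − 3·82 = 155.
Sellers supply 155 only when they receive ps with -19 + 2·ps = 155, i.e. ps = 87.
s = ps − pb = 87 − 82 = 5.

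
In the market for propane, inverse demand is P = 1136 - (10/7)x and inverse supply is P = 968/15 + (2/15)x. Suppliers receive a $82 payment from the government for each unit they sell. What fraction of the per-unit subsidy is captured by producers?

Producer share = 7/82

Pre-subsidy: 1136 - (10/7)x = 968/15 + (2/15)x gives x* = 686 and P* = 156.
With the subsidy, sellers receive Ps = Pb + 82 for each unit, where Pb is the price buyers pay.
On the curves, Pb = 1136 - (10/7)x and Ps = 968/15 + (2/15)x; the wedge Ps − Pb = 82 gives 968/15 + (2/15)x − (1136 - (10/7)x) = 82, so x' = 738.5.
Then Pb = 1136 − (10/7)·738.5 = 81 and Ps = 968/15 + (2/15)·738.5 = 163.
Buyers' price falls by P* − Pb = 156 − 81 = 75; sellers' price rises by Ps − P* = 163 − 156 = 7.
So producers capture 7/82 = 7/82 of each unit of subsidy.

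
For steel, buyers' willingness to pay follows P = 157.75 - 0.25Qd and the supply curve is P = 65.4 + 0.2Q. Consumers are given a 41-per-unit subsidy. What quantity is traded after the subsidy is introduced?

Q' = 889/3

Pre-subsidy: 157.75 - 0.25Q = 65.4 + 0.2Q gives Q* = 1847/9 and P* = 958/9.
With the rebate, buyers effectively pay Pb = Ps − 41, where Ps is the price sellers receive.
On the curves, Pb = 157.75 - 0.25Q and Ps = 65.4 + 0.2Q; the wedge Ps − Pb = 41 gives 65.4 + 0.2Q − (157.75 - 0.25Q) = 41, so Q' = 889/3.
Then Pb = 157.75 − 0.25·(889/3) = 251/3 and Ps = 65.4 + 0.2·(889/3) = 374/3.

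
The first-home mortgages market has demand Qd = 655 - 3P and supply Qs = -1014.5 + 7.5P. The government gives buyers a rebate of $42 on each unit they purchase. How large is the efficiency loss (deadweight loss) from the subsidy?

Deadweight loss = $1890

Pre-subsidy: 655 - 3P = -1014.5 + 7.5P gives P* = 159, Q* = 178.
With the rebate, buyers effectively pay Pb = Ps − 42, where Ps is the price sellers receive.
Demand in terms of Ps becomes Qd = 655 − 3(Ps − 42) = 781 - 3Ps. Setting this equal to supply: 781 - 3Ps = -1014.5 + 7.5Ps, so Ps = 171.
Buyers pay Pb = 171 − 42 = 129; Q' = -1014.5 + 7.5·171 = 268.
The subsidy expands output by 268 − 178 = 90 past the efficient level; on those units the gap between marginal cost and willingness to pay runs from 0 up to 42.
DWL = ½ × 42 × 90 = 1890.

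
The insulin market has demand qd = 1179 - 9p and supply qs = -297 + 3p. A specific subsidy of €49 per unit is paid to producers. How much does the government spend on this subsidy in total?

Government cost = €8930.25

Pre-subsidy: 1179 - 9p = -297 + 3p gives p* = 123, q* = 72.
With the subsidy, sellers receive ps = pb + 49 for each unit, where pb is the price buyers pay.
Supply in terms of pb becomes qs = -297 + 3(pb + 49) = -150 + 3pb. Setting this equal to demand: 1179 - 9pb = -150 + 3pb, so pb = 110.75.
Sellers receive ps = 110.75 + 49 = 159.75; q' = 1179 − 9·110.75 = 182.25.
Government outlay = subsidy × quantity = 49 × 182.25 = 8930.25.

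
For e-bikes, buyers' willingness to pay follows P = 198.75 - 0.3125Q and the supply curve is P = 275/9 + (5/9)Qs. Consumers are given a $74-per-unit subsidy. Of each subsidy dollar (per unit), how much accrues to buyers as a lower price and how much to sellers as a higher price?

Pre-subsidy: 198.75 - 0.3125Q = 275/9 + (5/9)Q gives Q* = 193.76 and P* = 138.2.
With the rebate, buyers effectively pay Pb = Ps − 74, where Ps is the price sellers receive.
On the curves, Pb = 198.75 - 0.3125Q and Ps = 275/9 + (5/9)Q; the wedge Ps − Pb = 74 gives 275/9 + (5/9)Q − (198.75 - 0.3125Q) = 74, so Q' = 279.008.
Then Pb = 198.75 − 0.3125·279.008 = 111.56 and Ps = 275/9 + (5/9)·279.008 = 185.56.
Buyers' price falls by P* − Pb = 138.2 − 111.56 = 26.64; sellers' price rises by Ps − P* = 185.56 − 138.2 = 47.36.

Buyers gain $26.64 per unit; sellers gain $47.36 per unit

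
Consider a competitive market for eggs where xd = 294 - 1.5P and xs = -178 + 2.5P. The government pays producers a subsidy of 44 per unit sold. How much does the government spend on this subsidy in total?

Government cost = 6963

Pre-subsidy: 294 - 1.5P = -178 + 2.5P gives P* = 118, x* = 117.
With the subsidy, sellers receive Ps = Pb + 44 for each unit, where Pb is the price buyers pay.
Supply in terms of Pb becomes xs = -178 + 2.5(Pb + 44) = -68 + 2.5Pb. Setting this equal to demand: 294 - 1.5Pb = -68 + 2.5Pb, so Pb = 90.5.
Sellers receive Ps = 90.5 + 44 = 134.5; x' = 294 − 1.5·90.5 = 158.25.
Government outlay = subsidy × quantity = 44 × 158.25 = 6963.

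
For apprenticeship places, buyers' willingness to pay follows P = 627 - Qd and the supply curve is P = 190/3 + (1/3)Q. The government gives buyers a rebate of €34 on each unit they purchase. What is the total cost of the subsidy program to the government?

Government cost = €15240.5

Pre-subsidy: 627 - Q = 190/3 + (1/3)Q gives Q* = 422.75 and P* = 204.25.
With the rebate, buyers effectively pay Pb = Ps − 34, where Ps is the price sellers receive.
On the curves, Pb = 627 - Q and Ps = 190/3 + (1/3)Q; the wedge Ps − Pb = 34 gives 190/3 + (1/3)Q − (627 - Q) = 34, so Q' = 448.25.
Then Pb = 627 − 1·448.25 = 178.75 and Ps = 190/3 + (1/3)·448.25 = 212.75.
Government outlay = subsidy × quantity = 34 × 448.25 = 15240.5.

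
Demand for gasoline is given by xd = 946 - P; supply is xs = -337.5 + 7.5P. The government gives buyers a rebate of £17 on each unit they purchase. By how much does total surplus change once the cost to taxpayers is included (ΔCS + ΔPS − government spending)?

Pre-subsidy: 946 - P = -337.5 + 7.5P gives P* = 151, x* = 795.
With the rebate, buyers effectively pay Pb = Ps − 17, where Ps is the price sellers receive.
Demand in terms of Ps becomes xd = 946 − 1(Ps − 17) = 963 - Ps. Setting this equal to supply: 963 - Ps = -337.5 + 7.5Ps, so Ps = 153.
Buyers pay Pb = 153 − 17 = 136; x' = -337.5 + 7.5·153 = 810.
ΔCS = ½(795 + 810)(151 − 136) = 12037.5; ΔPS = ½(795 + 810)(153 − 151) = 1605.
Government spending = 17 × 810 = 13770.
Net change = 12037.5 + 1605 − 13770 = -127.5. The loss equals the DWL triangle ½·17·15.

Net change in total surplus = -£127.5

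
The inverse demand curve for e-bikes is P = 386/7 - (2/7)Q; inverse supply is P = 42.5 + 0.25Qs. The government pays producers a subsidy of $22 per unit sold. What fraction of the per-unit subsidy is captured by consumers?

Consumer share = 8/15

Pre-subsidy: 386/7 - (2/7)Q = 42.5 + 0.25Q gives Q* = 23.6 and P* = 48.4.
With the subsidy, sellers receive Ps = Pb + 22 for each unit, where Pb is the price buyers pay.
On the curves, Pb = 386/7 - (2/7)Q and Ps = 42.5 + 0.25Q; the wedge Ps − Pb = 22 gives 42.5 + 0.25Q − (386/7 - (2/7)Q) = 22, so Q' = 194/3.
Then Pb = 386/7 − (2/7)·(194/3) = 110/3 and Ps = 42.5 + 0.25·(194/3) = 176/3.
Buyers' price falls by P* − Pb = 48.4 − 110/3 = 176/15; sellers' price rises by Ps − P* = 176/3 − 48.4 = 154/15.
So consumers capture (176/15)/22 = 8/15 of each unit of subsidy.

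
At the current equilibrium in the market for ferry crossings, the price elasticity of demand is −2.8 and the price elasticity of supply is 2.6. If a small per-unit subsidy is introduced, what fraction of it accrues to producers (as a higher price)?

For a small subsidy around the equilibrium, the benefit split depends on the relative slopes, which at a point are proportional to the elasticities.
Buyer share = εs/(εs + |εd|) = 2.6/(2.6 + 2.8) = 13/27; seller share = |εd|/(εs + |εd|) = 14/27.
So producers capture 14/27 of the subsidy.

Producer share = 14/27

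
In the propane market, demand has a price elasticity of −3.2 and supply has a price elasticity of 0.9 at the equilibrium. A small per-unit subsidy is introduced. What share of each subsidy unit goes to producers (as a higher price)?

Producer share = 32/41

For a small subsidy around the equilibrium, the benefit split depends on the relative slopes, which at a point are proportional to the elasticities.
Buyer share = εs/(εs + |εd|) = 0.9/(0.9 + 3.2) = 9/41; seller share = |εd|/(εs + |εd|) = 32/41.
So producers capture 32/41 of the subsidy.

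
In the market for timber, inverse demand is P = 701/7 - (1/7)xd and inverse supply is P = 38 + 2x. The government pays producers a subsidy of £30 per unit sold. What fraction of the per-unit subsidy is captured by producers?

Pre-subsidy: 701/7 - (1/7)x = 38 + 2x gives x* = 29 and P* = 96.
With the subsidy, sellers receive Ps = Pb + 30 for each unit, where Pb is the price buyers pay.
On the curves, Pb = 701/7 - (1/7)x and Ps = 38 + 2x; the wedge Ps − Pb = 30 gives 38 + 2x − (701/7 - (1/7)x) = 30, so x' = 43.
Then Pb = 701/7 − (1/7)·43 = 94 and Ps = 38 + 2·43 = 124.
Buyers' price falls by P* − Pb = 96 − 94 = 2; sellers' price rises by Ps − P* = 124 − 96 = 28.
So producers capture 28/30 = 14/15 of each unit of subsidy.

Producer share = 14/15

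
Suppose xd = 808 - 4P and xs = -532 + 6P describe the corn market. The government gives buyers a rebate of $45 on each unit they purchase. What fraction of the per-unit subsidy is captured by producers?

Pre-subsidy: 808 - 4P = -532 + 6P gives P* = 134, x* = 272.
With the rebate, buyers effectively pay Pb = Ps − 45, where Ps is the price sellers receive.
Demand in terms of Ps becomes xd = 808 − 4(Ps − 45) = 988 - 4Ps. Setting this equal to supply: 988 - 4Ps = -532 + 6Ps, so Ps = 152.
Buyers pay Pb = 152 − 45 = 107; x' = -532 + 6·152 = 380.
Buyers' price falls by P* − Pb = 134 − 107 = 27; sellers' price rises by Ps − P* = 152 − 134 = 18.
So producers capture 18/45 = 0.4 of each unit of subsidy.

Producer share = 0.4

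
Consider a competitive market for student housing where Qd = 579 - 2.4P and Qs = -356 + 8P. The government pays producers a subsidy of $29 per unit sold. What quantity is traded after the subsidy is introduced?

Q' = 5418/13

Pre-subsidy: 579 - 2.4P = -356 + 8P gives P* = 4675/52, Q* = 4722/13.
With the subsidy, sellers receive Ps = Pb + 29 for each unit, where Pb is the price buyers pay.
Supply in terms of Pb becomes Qs = -356 + 8(Pb + 29) = -124 + 8Pb. Setting this equal to demand: 579 - 2.4Pb = -124 + 8Pb, so Pb = 3515/52.
Sellers receive Ps = 3515/52 + 29 = 5023/52; Q' = 579 − 2.4·(3515/52) = 5418/13.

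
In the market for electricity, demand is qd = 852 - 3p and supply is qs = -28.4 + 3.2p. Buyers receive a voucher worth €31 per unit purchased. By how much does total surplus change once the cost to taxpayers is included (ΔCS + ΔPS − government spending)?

Pre-subsidy: 852 - 3p = -28.4 + 3.2p gives p* = 142, q* = 426.
With the rebate, buyers effectively pay pb = ps − 31, where ps is the price sellers receive.
Demand in terms of ps becomes qd = 852 − 3(ps − 31) = 945 - 3ps. Setting this equal to supply: 945 - 3ps = -28.4 + 3.2ps, so ps = 157.
Buyers pay pb = 157 − 31 = 126; q' = -28.4 + 3.2·157 = 474.
ΔCS = ½(426 + 474)(142 − 126) = 7200; ΔPS = ½(426 + 474)(157 − 142) = 6750.
Government spending = 31 × 474 = 14694.
Net change = 7200 + 6750 − 14694 = -744. The loss equals the DWL triangle ½·31·48.

Net change in total surplus = -€744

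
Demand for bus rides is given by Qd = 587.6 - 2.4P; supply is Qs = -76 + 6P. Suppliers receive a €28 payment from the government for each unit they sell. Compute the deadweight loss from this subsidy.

Pre-subsidy: 587.6 - 2.4P = -76 + 6P gives P* = 79, Q* = 398.
With the subsidy, sellers receive Ps = Pb + 28 for each unit, where Pb is the price buyers pay.
Supply in terms of Pb becomes Qs = -76 + 6(Pb + 28) = 92 + 6Pb. Setting this equal to demand: 587.6 - 2.4Pb = 92 + 6Pb, so Pb = 59.
Sellers receive Ps = 59 + 28 = 87; Q' = 587.6 − 2.4·59 = 446.
The subsidy expands output by 446 − 398 = 48 past the efficient level; on those units the gap between marginal cost and willingness to pay runs from 0 up to 28.
DWL = ½ × 28 × 48 = 672.

Deadweight loss = €672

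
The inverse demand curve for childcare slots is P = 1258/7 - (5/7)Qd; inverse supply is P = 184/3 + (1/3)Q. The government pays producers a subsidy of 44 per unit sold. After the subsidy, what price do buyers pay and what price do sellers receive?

Pre-subsidy: 1258/7 - (5/7)Q = 184/3 + (1/3)Q gives Q* = 113 and P* = 99.
With the subsidy, sellers receive Ps = Pb + 44 for each unit, where Pb is the price buyers pay.
On the curves, Pb = 1258/7 - (5/7)Q and Ps = 184/3 + (1/3)Q; the wedge Ps − Pb = 44 gives 184/3 + (1/3)Q − (1258/7 - (5/7)Q) = 44, so Q' = 155.
Then Pb = 1258/7 − (5/7)·155 = 69 and Ps = 184/3 + (1/3)·155 = 113.

Buyers pay 69; sellers receive 113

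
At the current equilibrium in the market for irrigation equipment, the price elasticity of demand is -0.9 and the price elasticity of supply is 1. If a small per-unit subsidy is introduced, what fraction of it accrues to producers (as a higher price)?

Producer share = 9/19

For a small subsidy around the equilibrium, the benefit split depends on the relative slopes, which at a point are proportional to the elasticities.
Buyer share = εs/(εs + |εd|) = 1/(1 + 0.9) = 10/19; seller share = |εd|/(εs + |εd|) = 9/19.
So producers capture 9/19 of the subsidy.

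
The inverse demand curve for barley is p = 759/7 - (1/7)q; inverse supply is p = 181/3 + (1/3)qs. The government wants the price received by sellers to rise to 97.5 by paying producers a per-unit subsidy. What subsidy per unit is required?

Required subsidy s = 5 per unit

At a seller price of 97.5, quantity supplied is -181 + 3·97.5 = 111.5.
Buyers absorb 111.5 only when they pay pb = 759/7 − (1/7)·111.5 = 92.5.
s = ps − pb = 97.5 − 92.5 = 5.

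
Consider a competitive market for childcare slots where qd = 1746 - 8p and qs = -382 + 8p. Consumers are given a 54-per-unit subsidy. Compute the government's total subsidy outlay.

Pre-subsidy: 1746 - 8p = -382 + 8p gives p* = 133, q* = 682.
With the rebate, buyers effectively pay pb = ps − 54, where ps is the price sellers receive.
Demand in terms of ps becomes qd = 1746 − 8(ps − 54) = 2178 - 8ps. Setting this equal to supply: 2178 - 8ps = -382 + 8ps, so ps = 160.
Buyers pay pb = 160 − 54 = 106; q' = -382 + 8·160 = 898.
Government outlay = subsidy × quantity = 54 × 898 = 48492.

Government cost = 48492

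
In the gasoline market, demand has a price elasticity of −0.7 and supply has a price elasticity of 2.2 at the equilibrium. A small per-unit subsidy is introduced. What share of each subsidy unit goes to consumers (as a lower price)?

For a small subsidy around the equilibrium, the benefit split depends on the relative slopes, which at a point are proportional to the elasticities.
Buyer share = εs/(εs + |εd|) = 2.2/(2.2 + 0.7) = 22/29; seller share = |εd|/(εs + |εd|) = 7/29.

Consumer share = 22/29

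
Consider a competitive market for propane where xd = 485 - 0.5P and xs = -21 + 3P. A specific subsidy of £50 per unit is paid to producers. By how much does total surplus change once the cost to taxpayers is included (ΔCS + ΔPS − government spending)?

Net change in total surplus = -3750/7

Pre-subsidy: 485 - 0.5P = -21 + 3P gives P* = 1012/7, x* = 2889/7.
With the subsidy, sellers receive Ps = Pb + 50 for each unit, where Pb is the price buyers pay.
Supply in terms of Pb becomes xs = -21 + 3(Pb + 50) = 129 + 3Pb. Setting this equal to demand: 485 - 0.5Pb = 129 + 3Pb, so Pb = 712/7.
Sellers receive Ps = 712/7 + 50 = 1062/7; x' = 485 − 0.5·(712/7) = 3039/7.
ΔCS = ½(2889/7 + 3039/7)(1012/7 − 712/7) = 889200/49; ΔPS = ½(2889/7 + 3039/7)(1062/7 − 1012/7) = 148200/49.
Government spending = 50 × 3039/7 = 151950/7.
Net change = 889200/49 + 148200/49 − 151950/7 = -3750/7. The loss equals the DWL triangle ½·50·150/7.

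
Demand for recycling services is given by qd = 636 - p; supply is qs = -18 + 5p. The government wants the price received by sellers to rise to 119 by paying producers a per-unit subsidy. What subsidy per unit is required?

Required subsidy s = 60 per unit

At a seller price of 119, quantity supplied is -18 + 5·119 = 577.
Buyers absorb 577 only when they pay pb with 636 − 1·pb = 577, i.e. pb = 59.
s = ps − pb = 119 − 59 = 60.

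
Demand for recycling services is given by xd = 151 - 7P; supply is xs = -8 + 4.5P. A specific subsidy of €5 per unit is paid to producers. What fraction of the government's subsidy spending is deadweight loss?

DWL / government spending = 315/3124

Pre-subsidy: 151 - 7P = -8 + 4.5P gives P* = 318/23, x* = 1247/23.
With the subsidy, sellers receive Ps = Pb + 5 for each unit, where Pb is the price buyers pay.
Supply in terms of Pb becomes xs = -8 + 4.5(Pb + 5) = 14.5 + 4.5Pb. Setting this equal to demand: 151 - 7Pb = 14.5 + 4.5Pb, so Pb = 273/23.
Sellers receive Ps = 273/23 + 5 = 388/23; x' = 151 − 7·(273/23) = 1562/23.
ΔCS = ½(1247/23 + 1562/23)(318/23 − 273/23) = 126405/1058; ΔPS = ½(1247/23 + 1562/23)(388/23 − 318/23) = 98315/529.
Government spending = 5 × 1562/23 = 7810/23.
DWL = ½ × 5 × (1562/23 − 1247/23) = 1575/46; fraction = (1575/46) / (7810/23) = 315/3124.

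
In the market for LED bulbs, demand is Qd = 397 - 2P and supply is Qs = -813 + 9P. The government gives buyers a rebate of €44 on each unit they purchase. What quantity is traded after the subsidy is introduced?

Pre-subsidy: 397 - 2P = -813 + 9P gives P* = 110, Q* = 177.
With the rebate, buyers effectively pay Pb = Ps − 44, where Ps is the price sellers receive.
Demand in terms of Ps becomes Qd = 397 − 2(Ps − 44) = 485 - 2Ps. Setting this equal to supply: 485 - 2Ps = -813 + 9Ps, so Ps = 118.
Buyers pay Pb = 118 − 44 = 74; Q' = -813 + 9·118 = 249.

Q' = 249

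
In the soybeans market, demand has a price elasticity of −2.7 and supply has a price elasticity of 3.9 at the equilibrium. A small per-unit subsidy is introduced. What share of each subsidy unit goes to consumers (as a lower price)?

For a small subsidy around the equilibrium, the benefit split depends on the relative slopes, which at a point are proportional to the elasticities.
Buyer share = εs/(εs + |εd|) = 3.9/(3.9 + 2.7) = 13/22; seller share = |εd|/(εs + |εd|) = 9/22.

Consumer share = 13/22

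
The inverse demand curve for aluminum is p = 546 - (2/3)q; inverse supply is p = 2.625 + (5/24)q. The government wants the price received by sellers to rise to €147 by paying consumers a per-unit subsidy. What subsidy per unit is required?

At a seller price of 147, quantity supplied is -12.6 + 4.8·147 = 693.
Buyers absorb 693 only when they pay pb = 546 − (2/3)·693 = 84.
s = ps − pb = 147 − 84 = 63.

Required subsidy s = €63 per unit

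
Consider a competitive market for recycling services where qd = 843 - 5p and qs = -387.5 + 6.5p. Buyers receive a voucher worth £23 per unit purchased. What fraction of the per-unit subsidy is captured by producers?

Producer share = 10/23

Pre-subsidy: 843 - 5p = -387.5 + 6.5p gives p* = 107, q* = 308.
With the rebate, buyers effectively pay pb = ps − 23, where ps is the price sellers receive.
Demand in terms of ps becomes qd = 843 − 5(ps − 23) = 958 - 5ps. Setting this equal to supply: 958 - 5ps = -387.5 + 6.5ps, so ps = 117.
Buyers pay pb = 117 − 23 = 94; q' = -387.5 + 6.5·117 = 373.
Buyers' price falls by p* − pb = 107 − 94 = 13; sellers' price rises by ps − p* = 117 − 107 = 10.
So producers capture 10/23 = 10/23 of each unit of subsidy.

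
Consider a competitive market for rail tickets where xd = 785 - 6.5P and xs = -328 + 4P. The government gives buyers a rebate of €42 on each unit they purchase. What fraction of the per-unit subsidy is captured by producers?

Producer share = 13/21

Pre-subsidy: 785 - 6.5P = -328 + 4P gives P* = 106, x* = 96.
With the rebate, buyers effectively pay Pb = Ps − 42, where Ps is the price sellers receive.
Demand in terms of Ps becomes xd = 785 − 6.5(Ps − 42) = 1058 - 6.5Ps. Setting this equal to supply: 1058 - 6.5Ps = -328 + 4Ps, so Ps = 132.
Buyers pay Pb = 132 − 42 = 90; x' = -328 + 4·132 = 200.
Buyers' price falls by P* − Pb = 106 − 90 = 16; sellers' price rises by Ps − P* = 132 − 106 = 26.
So producers capture 26/42 = 13/21 of each unit of subsidy.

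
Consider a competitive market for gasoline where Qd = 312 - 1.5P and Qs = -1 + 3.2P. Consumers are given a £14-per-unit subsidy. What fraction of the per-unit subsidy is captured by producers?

Producer share = 15/47

Pre-subsidy: 312 - 1.5P = -1 + 3.2P gives P* = 3130/47, Q* = 9969/47.
With the rebate, buyers effectively pay Pb = Ps − 14, where Ps is the price sellers receive.
Demand in terms of Ps becomes Qd = 312 − 1.5(Ps − 14) = 333 - 1.5Ps. Setting this equal to supply: 333 - 1.5Ps = -1 + 3.2Ps, so Ps = 3340/47.
Buyers pay Pb = 3340/47 − 14 = 2682/47; Q' = -1 + 3.2·(3340/47) = 10641/47.
Buyers' price falls by P* − Pb = 3130/47 − 2682/47 = 448/47; sellers' price rises by Ps − P* = 3340/47 − 3130/47 = 210/47.
So producers capture (210/47)/14 = 15/47 of each unit of subsidy.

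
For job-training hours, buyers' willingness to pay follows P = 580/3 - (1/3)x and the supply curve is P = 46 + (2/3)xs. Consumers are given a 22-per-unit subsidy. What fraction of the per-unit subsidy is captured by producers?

Pre-subsidy: 580/3 - (1/3)x = 46 + (2/3)x gives x* = 442/3 and P* = 1298/9.
With the rebate, buyers effectively pay Pb = Ps − 22, where Ps is the price sellers receive.
On the curves, Pb = 580/3 - (1/3)x and Ps = 46 + (2/3)x; the wedge Ps − Pb = 22 gives 46 + (2/3)x − (580/3 - (1/3)x) = 22, so x' = 508/3.
Then Pb = 580/3 − (1/3)·(508/3) = 1232/9 and Ps = 46 + (2/3)·(508/3) = 1430/9.
Buyers' price falls by P* − Pb = 1298/9 − 1232/9 = 22/3; sellers' price rises by Ps − P* = 1430/9 − 1298/9 = 44/3.
So producers capture (44/3)/22 = 2/3 of each unit of subsidy.

Producer share = 2/3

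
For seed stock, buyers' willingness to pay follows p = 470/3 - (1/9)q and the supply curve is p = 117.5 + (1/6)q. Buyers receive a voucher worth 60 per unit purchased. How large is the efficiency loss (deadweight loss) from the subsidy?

Deadweight loss = 6480

Pre-subsidy: 470/3 - (1/9)q = 117.5 + (1/6)q gives q* = 141 and p* = 141.
With the rebate, buyers effectively pay pb = ps − 60, where ps is the price sellers receive.
On the curves, pb = 470/3 - (1/9)q and ps = 117.5 + (1/6)q; the wedge ps − pb = 60 gives 117.5 + (1/6)q − (470/3 - (1/9)q) = 60, so q' = 357.
Then pb = 470/3 − (1/9)·357 = 117 and ps = 117.5 + (1/6)·357 = 177.
The subsidy expands output by 357 − 141 = 216 past the efficient level; on those units the gap between marginal cost and willingness to pay runs from 0 up to 60.
DWL = ½ × 60 × 216 = 6480.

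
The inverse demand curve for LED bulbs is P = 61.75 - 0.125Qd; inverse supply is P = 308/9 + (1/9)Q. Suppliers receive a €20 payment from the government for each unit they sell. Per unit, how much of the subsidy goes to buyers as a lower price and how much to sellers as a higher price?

Pre-subsidy: 61.75 - 0.125Q = 308/9 + (1/9)Q gives Q* = 1982/17 and P* = 802/17.
With the subsidy, sellers receive Ps = Pb + 20 for each unit, where Pb is the price buyers pay.
On the curves, Pb = 61.75 - 0.125Q and Ps = 308/9 + (1/9)Q; the wedge Ps − Pb = 20 gives 308/9 + (1/9)Q − (61.75 - 0.125Q) = 20, so Q' = 3422/17.
Then Pb = 61.75 − 0.125·(3422/17) = 622/17 and Ps = 308/9 + (1/9)·(3422/17) = 962/17.
Buyers' price falls by P* − Pb = 802/17 − 622/17 = 180/17; sellers' price rises by Ps − P* = 962/17 − 802/17 = 160/17.

Buyers gain 180/17 per unit; sellers gain 160/17 per unit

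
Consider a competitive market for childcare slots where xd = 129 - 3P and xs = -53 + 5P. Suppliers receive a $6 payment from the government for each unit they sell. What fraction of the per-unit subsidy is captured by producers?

Producer share = 0.375

Pre-subsidy: 129 - 3P = -53 + 5P gives P* = 22.75, x* = 60.75.
With the subsidy, sellers receive Ps = Pb + 6 for each unit, where Pb is the price buyers pay.
Supply in terms of Pb becomes xs = -53 + 5(Pb + 6) = -23 + 5Pb. Setting this equal to demand: 129 - 3Pb = -23 + 5Pb, so Pb = 19.
Sellers receive Ps = 19 + 6 = 25; x' = 129 − 3·19 = 72.
Buyers' price falls by P* − Pb = 22.75 − 19 = 3.75; sellers' price rises by Ps − P* = 25 − 22.75 = 2.25.
So producers capture 2.25/6 = 0.375 of each unit of subsidy.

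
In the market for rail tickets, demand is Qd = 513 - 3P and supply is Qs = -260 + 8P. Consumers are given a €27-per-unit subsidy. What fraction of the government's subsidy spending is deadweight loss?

DWL / government spending = 27/331

Pre-subsidy: 513 - 3P = -260 + 8P gives P* = 773/11, Q* = 3324/11.
With the rebate, buyers effectively pay Pb = Ps − 27, where Ps is the price sellers receive.
Demand in terms of Ps becomes Qd = 513 − 3(Ps − 27) = 594 - 3Ps. Setting this equal to supply: 594 - 3Ps = -260 + 8Ps, so Ps = 854/11.
Buyers pay Pb = 854/11 − 27 = 557/11; Q' = -260 + 8·(854/11) = 3972/11.
ΔCS = ½(3324/11 + 3972/11)(773/11 − 557/11) = 787968/121; ΔPS = ½(3324/11 + 3972/11)(854/11 − 773/11) = 295488/121.
Government spending = 27 × 3972/11 = 107244/11.
DWL = ½ × 27 × (3972/11 − 3324/11) = 8748/11; fraction = (8748/11) / (107244/11) = 27/331.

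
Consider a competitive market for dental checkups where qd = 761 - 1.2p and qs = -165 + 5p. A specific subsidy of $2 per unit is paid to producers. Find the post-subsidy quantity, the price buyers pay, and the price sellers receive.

Pre-subsidy: 761 - 1.2p = -165 + 5p gives p* = 4630/31, q* = 18035/31.
With the subsidy, sellers receive ps = pb + 2 for each unit, where pb is the price buyers pay.
Supply in terms of pb becomes qs = -165 + 5(pb + 2) = -155 + 5pb. Setting this equal to demand: 761 - 1.2pb = -155 + 5pb, so pb = 4580/31.
Sellers receive ps = 4580/31 + 2 = 4642/31; q' = 761 − 1.2·(4580/31) = 18095/31.

q' = 18095/31; buyers pay 4580/31; sellers receive 4642/31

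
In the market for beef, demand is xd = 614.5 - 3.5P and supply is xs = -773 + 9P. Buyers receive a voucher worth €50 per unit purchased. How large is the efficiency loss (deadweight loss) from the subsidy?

Pre-subsidy: 614.5 - 3.5P = -773 + 9P gives P* = 111, x* = 226.
With the rebate, buyers effectively pay Pb = Ps − 50, where Ps is the price sellers receive.
Demand in terms of Ps becomes xd = 614.5 − 3.5(Ps − 50) = 789.5 - 3.5Ps. Setting this equal to supply: 789.5 - 3.5Ps = -773 + 9Ps, so Ps = 125.
Buyers pay Pb = 125 − 50 = 75; x' = -773 + 9·125 = 352.
The subsidy expands output by 352 − 226 = 126 past the efficient level; on those units the gap between marginal cost and willingness to pay runs from 0 up to 50.
DWL = ½ × 50 × 126 = 3150.

Deadweight loss = €3150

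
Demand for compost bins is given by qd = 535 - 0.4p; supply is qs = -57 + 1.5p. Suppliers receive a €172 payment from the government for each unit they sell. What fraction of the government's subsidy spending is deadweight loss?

Pre-subsidy: 535 - 0.4p = -57 + 1.5p gives p* = 5920/19, q* = 7797/19.
With the subsidy, sellers receive ps = pb + 172 for each unit, where pb is the price buyers pay.
Supply in terms of pb becomes qs = -57 + 1.5(pb + 172) = 201 + 1.5pb. Setting this equal to demand: 535 - 0.4pb = 201 + 1.5pb, so pb = 3340/19.
Sellers receive ps = 3340/19 + 172 = 6608/19; q' = 535 − 0.4·(3340/19) = 8829/19.
ΔCS = ½(7797/19 + 8829/19)(5920/19 − 3340/19) = 21447540/361; ΔPS = ½(7797/19 + 8829/19)(6608/19 − 5920/19) = 5719344/361.
Government spending = 172 × 8829/19 = 1518588/19.
DWL = ½ × 172 × (8829/19 − 7797/19) = 88752/19; fraction = (88752/19) / (1518588/19) = 172/2943.

DWL / government spending = 172/2943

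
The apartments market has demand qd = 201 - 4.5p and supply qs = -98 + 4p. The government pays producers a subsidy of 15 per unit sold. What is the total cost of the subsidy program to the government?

Pre-subsidy: 201 - 4.5p = -98 + 4p gives p* = 598/17, q* = 726/17.
With the subsidy, sellers receive ps = pb + 15 for each unit, where pb is the price buyers pay.
Supply in terms of pb becomes qs = -98 + 4(pb + 15) = -38 + 4pb. Setting this equal to demand: 201 - 4.5pb = -38 + 4pb, so pb = 478/17.
Sellers receive ps = 478/17 + 15 = 733/17; q' = 201 − 4.5·(478/17) = 1266/17.
Government outlay = subsidy × quantity = 15 × 1266/17 = 18990/17.

Government cost = 18990/17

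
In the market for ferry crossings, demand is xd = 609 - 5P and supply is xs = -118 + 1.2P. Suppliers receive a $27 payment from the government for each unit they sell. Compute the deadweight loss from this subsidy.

Deadweight loss = 10935/31

Pre-subsidy: 609 - 5P = -118 + 1.2P gives P* = 3635/31, x* = 704/31.
With the subsidy, sellers receive Ps = Pb + 27 for each unit, where Pb is the price buyers pay.
Supply in terms of Pb becomes xs = -118 + 1.2(Pb + 27) = -85.6 + 1.2Pb. Setting this equal to demand: 609 - 5Pb = -85.6 + 1.2Pb, so Pb = 3473/31.
Sellers receive Ps = 3473/31 + 27 = 4310/31; x' = 609 − 5·(3473/31) = 1514/31.
The subsidy expands output by 1514/31 − 704/31 = 810/31 past the efficient level; on those units the gap between marginal cost and willingness to pay runs from 0 up to 27.
DWL = ½ × 27 × 810/31 = 10935/31.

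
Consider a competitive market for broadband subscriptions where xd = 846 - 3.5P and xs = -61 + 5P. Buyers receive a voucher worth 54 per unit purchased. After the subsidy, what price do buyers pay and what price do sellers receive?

Buyers pay 1274/17; sellers receive 2192/17

Pre-subsidy: 846 - 3.5P = -61 + 5P gives P* = 1814/17, x* = 8033/17.
With the rebate, buyers effectively pay Pb = Ps − 54, where Ps is the price sellers receive.
Demand in terms of Ps becomes xd = 846 − 3.5(Ps − 54) = 1035 - 3.5Ps. Setting this equal to supply: 1035 - 3.5Ps = -61 + 5Ps, so Ps = 2192/17.
Buyers pay Pb = 2192/17 − 54 = 1274/17; x' = -61 + 5·(2192/17) = 9923/17.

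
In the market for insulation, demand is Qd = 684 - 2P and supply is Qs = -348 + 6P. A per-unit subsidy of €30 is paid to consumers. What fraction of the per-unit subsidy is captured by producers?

Producer share = 0.25

Pre-subsidy: 684 - 2P = -348 + 6P gives P* = 129, Q* = 426.
With the rebate, buyers effectively pay Pb = Ps − 30, where Ps is the price sellers receive.
Demand in terms of Ps becomes Qd = 684 − 2(Ps − 30) = 744 - 2Ps. Setting this equal to supply: 744 - 2Ps = -348 + 6Ps, so Ps = 136.5.
Buyers pay Pb = 136.5 − 30 = 106.5; Q' = -348 + 6·136.5 = 471.
Buyers' price falls by P* − Pb = 129 − 106.5 = 22.5; sellers' price rises by Ps − P* = 136.5 − 129 = 7.5.
So producers capture 7.5/30 = 0.25 of each unit of subsidy.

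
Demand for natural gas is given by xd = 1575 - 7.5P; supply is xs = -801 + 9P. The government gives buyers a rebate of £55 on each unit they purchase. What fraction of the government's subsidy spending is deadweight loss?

Pre-subsidy: 1575 - 7.5P = -801 + 9P gives P* = 144, x* = 495.
With the rebate, buyers effectively pay Pb = Ps − 55, where Ps is the price sellers receive.
Demand in terms of Ps becomes xd = 1575 − 7.5(Ps − 55) = 1987.5 - 7.5Ps. Setting this equal to supply: 1987.5 - 7.5Ps = -801 + 9Ps, so Ps = 169.
Buyers pay Pb = 169 − 55 = 114; x' = -801 + 9·169 = 720.
ΔCS = ½(495 + 720)(144 − 114) = 18225; ΔPS = ½(495 + 720)(169 − 144) = 15187.5.
Government spending = 55 × 720 = 39600.
DWL = ½ × 55 × (720 − 495) = 6187.5; fraction = 6187.5 / 39600 = 0.15625.

DWL / government spending = 0.15625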